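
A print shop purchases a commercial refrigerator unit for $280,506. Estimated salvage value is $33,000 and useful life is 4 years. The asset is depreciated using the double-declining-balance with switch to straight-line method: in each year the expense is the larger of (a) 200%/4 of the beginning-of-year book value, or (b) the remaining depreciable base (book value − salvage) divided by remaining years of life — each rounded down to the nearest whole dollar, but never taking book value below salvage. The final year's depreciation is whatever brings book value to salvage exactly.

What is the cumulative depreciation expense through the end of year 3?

$245,442

Depreciable base = $280,506 − $33,000 = $247,506.
Year 1: DB = ⌊$280,506 × 200%/4⌋ = $140,253; SL = ⌊$247,506/4⌋ = $61,876 → take DB $140,253. Book value $140,253.
Year 2: DB = ⌊$140,253 × 200%/4⌋ = $70,126; SL = ⌊$107,253/3⌋ = $35,751 → take DB $70,126. Book value $70,127.
Year 3: DB = ⌊$70,127 × 200%/4⌋ = $35,063; SL = ⌊$37,127/2⌋ = $18,563 → take DB $35,063. Book value $35,064.
Accumulated through year 3 = $280,506 − $35,064 = $245,442.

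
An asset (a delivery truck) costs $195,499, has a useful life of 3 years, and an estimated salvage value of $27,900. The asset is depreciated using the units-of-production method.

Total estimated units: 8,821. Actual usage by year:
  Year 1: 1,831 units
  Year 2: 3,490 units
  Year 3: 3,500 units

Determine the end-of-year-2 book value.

$94,400

Depreciable base = $195,499 − $27,900 = $167,599.
Rate = $167,599 / 8,821 units = $19 per unit.
Year 1: 1,831 × $19 = $34,789. Book value $160,710.
Year 2: 3,490 × $19 = $66,310. Book value $94,400.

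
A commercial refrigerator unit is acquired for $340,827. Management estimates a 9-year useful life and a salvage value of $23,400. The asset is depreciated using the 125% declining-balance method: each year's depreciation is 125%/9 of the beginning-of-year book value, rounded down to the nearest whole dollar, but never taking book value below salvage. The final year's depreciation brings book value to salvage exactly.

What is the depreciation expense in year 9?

Depreciable base = $340,827 − $23,400 = $317,427.
Year 1: ⌊$340,827 × 125%/9⌋ = $47,337. Book value $293,490.
Year 2: ⌊$293,490 × 125%/9⌋ = $40,762. Book value $252,728.
Year 3: ⌊$252,728 × 125%/9⌋ = $35,101. Book value $217,627.
Year 4: ⌊$217,627 × 125%/9⌋ = $30,225. Book value $187,402.
Year 5: ⌊$187,402 × 125%/9⌋ = $26,028. Book value $161,374.
Year 6: ⌊$161,374 × 125%/9⌋ = $22,413. Book value $138,961.
Year 7: ⌊$138,961 × 125%/9⌋ = $19,300. Book value $119,661.
Year 8: ⌊$119,661 × 125%/9⌋ = $16,619. Book value $103,042.
Year 9 (final): $103,042 − $23,400 = $79,642. Book value $23,400.

$79,642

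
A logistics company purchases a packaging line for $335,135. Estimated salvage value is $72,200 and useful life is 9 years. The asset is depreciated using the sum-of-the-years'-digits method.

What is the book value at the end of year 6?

$107,258

Depreciable base = $335,135 − $72,200 = $262,935.
Sum of the years' digits = 9+8+7+6+5+4+3+2+1 = 45.
Year 1: $262,935 × 9/45 = $52,587. Book value $282,548.
Year 2: $262,935 × 8/45 = $46,744. Book value $235,804.
Year 3: $262,935 × 7/45 = $40,901. Book value $194,903.
Year 4: $262,935 × 6/45 = $35,058. Book value $159,845.
Year 5: $262,935 × 5/45 = $29,215. Book value $130,630.
Year 6: $262,935 × 4/45 = $23,372. Book value $107,258.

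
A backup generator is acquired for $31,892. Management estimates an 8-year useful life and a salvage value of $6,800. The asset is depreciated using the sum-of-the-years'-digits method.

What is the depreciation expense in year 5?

Depreciable base = $31,892 − $6,800 = $25,092.
Sum of the years' digits = 8+7+6+5+4+3+2+1 = 36.
Year 1: $25,092 × 8/36 = $5,576. Book value $26,316.
Year 2: $25,092 × 7/36 = $4,879. Book value $21,437.
Year 3: $25,092 × 6/36 = $4,182. Book value $17,255.
Year 4: $25,092 × 5/36 = $3,485. Book value $13,770.
Year 5: $25,092 × 4/36 = $2,788. Book value $10,982.

$2,788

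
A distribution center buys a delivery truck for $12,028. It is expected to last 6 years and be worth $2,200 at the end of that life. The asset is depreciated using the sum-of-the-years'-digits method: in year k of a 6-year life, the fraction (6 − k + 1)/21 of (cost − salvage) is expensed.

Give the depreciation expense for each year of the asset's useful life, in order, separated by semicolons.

$2,808; $2,340; $1,872; $1,404; $936; $468

Depreciable base = $12,028 − $2,200 = $9,828.
Sum of the years' digits = 6+5+4+3+2+1 = 21.
Year 1: $9,828 × 6/21 = $2,808. Book value $9,220.
Year 2: $9,828 × 5/21 = $2,340. Book value $6,880.
Year 3: $9,828 × 4/21 = $1,872. Book value $5,008.
Year 4: $9,828 × 3/21 = $1,404. Book value $3,604.
Year 5: $9,828 × 2/21 = $936. Book value $2,668.
Year 6: $9,828 × 1/21 = $468. Book value $2,200.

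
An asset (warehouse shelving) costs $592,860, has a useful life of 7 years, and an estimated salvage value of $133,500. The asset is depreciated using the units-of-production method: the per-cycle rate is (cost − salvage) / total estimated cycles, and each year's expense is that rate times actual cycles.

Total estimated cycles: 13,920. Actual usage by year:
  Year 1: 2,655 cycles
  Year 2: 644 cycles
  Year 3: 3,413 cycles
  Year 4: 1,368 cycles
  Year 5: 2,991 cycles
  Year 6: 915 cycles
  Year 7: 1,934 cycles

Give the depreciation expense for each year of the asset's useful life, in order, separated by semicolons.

$87,615; $21,252; $112,629; $45,144; $98,703; $30,195; $63,822

Depreciable base = $592,860 − $133,500 = $459,360.
Rate = $459,360 / 13,920 cycles = $33 per cycle.
Year 1: 2,655 × $33 = $87,615. Book value $505,245.
Year 2: 644 × $33 = $21,252. Book value $483,993.
Year 3: 3,413 × $33 = $112,629. Book value $371,364.
Year 4: 1,368 × $33 = $45,144. Book value $326,220.
Year 5: 2,991 × $33 = $98,703. Book value $227,517.
Year 6: 915 × $33 = $30,195. Book value $197,322.
Year 7: 1,934 × $33 = $63,822. Book value $133,500.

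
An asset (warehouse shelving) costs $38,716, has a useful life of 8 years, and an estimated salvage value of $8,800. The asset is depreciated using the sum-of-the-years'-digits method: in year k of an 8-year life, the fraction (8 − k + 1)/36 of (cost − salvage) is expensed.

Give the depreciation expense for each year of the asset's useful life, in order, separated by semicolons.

Depreciable base = $38,716 − $8,800 = $29,916.
Sum of the years' digits = 8+7+6+5+4+3+2+1 = 36.
Year 1: $29,916 × 8/36 = $6,648. Book value $32,068.
Year 2: $29,916 × 7/36 = $5,817. Book value $26,251.
Year 3: $29,916 × 6/36 = $4,986. Book value $21,265.
Year 4: $29,916 × 5/36 = $4,155. Book value $17,110.
Year 5: $29,916 × 4/36 = $3,324. Book value $13,786.
Year 6: $29,916 × 3/36 = $2,493. Book value $11,293.
Year 7: $29,916 × 2/36 = $1,662. Book value $9,631.
Year 8: $29,916 × 1/36 = $831. Book value $8,800.

$6,648; $5,817; $4,986; $4,155; $3,324; $2,493; $1,662; $831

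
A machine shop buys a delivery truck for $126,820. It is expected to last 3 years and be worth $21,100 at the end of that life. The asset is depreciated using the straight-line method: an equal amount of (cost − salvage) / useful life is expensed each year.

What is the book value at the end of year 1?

$91,580

Depreciable base = $126,820 − $21,100 = $105,720.
Annual expense = $105,720 / 3 = $35,240.
End of year 1: book value $91,580.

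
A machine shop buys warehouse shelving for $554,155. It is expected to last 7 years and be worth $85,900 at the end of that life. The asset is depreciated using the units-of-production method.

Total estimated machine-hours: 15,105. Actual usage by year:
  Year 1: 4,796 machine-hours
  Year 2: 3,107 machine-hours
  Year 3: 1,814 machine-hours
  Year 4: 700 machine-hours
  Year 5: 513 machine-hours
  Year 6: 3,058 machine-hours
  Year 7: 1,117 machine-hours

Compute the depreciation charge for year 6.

$94,798

Depreciable base = $554,155 − $85,900 = $468,255.
Rate = $468,255 / 15,105 machine-hours = $31 per machine-hour.
Year 1: 4,796 × $31 = $148,676. Book value $405,479.
Year 2: 3,107 × $31 = $96,317. Book value $309,162.
Year 3: 1,814 × $31 = $56,234. Book value $252,928.
Year 4: 700 × $31 = $21,700. Book value $231,228.
Year 5: 513 × $31 = $15,903. Book value $215,325.
Year 6: 3,058 × $31 = $94,798. Book value $120,527.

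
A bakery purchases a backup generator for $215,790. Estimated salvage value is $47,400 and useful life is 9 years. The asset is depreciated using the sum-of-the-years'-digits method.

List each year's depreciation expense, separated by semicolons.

Depreciable base = $215,790 − $47,400 = $168,390.
Sum of the years' digits = 9+8+7+6+5+4+3+2+1 = 45.
Year 1: $168,390 × 9/45 = $33,678. Book value $182,112.
Year 2: $168,390 × 8/45 = $29,936. Book value $152,176.
Year 3: $168,390 × 7/45 = $26,194. Book value $125,982.
Year 4: $168,390 × 6/45 = $22,452. Book value $103,530.
Year 5: $168,390 × 5/45 = $18,710. Book value $84,820.
Year 6: $168,390 × 4/45 = $14,968. Book value $69,852.
Year 7: $168,390 × 3/45 = $11,226. Book value $58,626.
Year 8: $168,390 × 2/45 = $7,484. Book value $51,142.
Year 9: $168,390 × 1/45 = $3,742. Book value $47,400.

$33,678; $29,936; $26,194; $22,452; $18,710; $14,968; $11,226; $7,484; $3,742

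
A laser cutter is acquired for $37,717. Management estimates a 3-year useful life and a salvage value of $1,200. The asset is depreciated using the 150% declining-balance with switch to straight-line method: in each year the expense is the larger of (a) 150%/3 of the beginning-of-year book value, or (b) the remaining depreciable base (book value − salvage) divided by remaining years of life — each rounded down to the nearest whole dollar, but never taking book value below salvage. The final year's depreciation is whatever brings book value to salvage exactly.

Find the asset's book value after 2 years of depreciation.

$9,430

Depreciable base = $37,717 − $1,200 = $36,517.
Year 1: DB = ⌊$37,717 × 150%/3⌋ = $18,858; SL = ⌊$36,517/3⌋ = $12,172 → take DB $18,858. Book value $18,859.
Year 2: DB = ⌊$18,859 × 150%/3⌋ = $9,429; SL = ⌊$17,659/2⌋ = $8,829 → take DB $9,429. Book value $9,430.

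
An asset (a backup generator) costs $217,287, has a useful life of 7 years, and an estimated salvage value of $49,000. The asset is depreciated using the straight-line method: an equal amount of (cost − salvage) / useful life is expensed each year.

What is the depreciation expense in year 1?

$24,041

Depreciable base = $217,287 − $49,000 = $168,287.
Annual expense = $168,287 / 7 = $24,041.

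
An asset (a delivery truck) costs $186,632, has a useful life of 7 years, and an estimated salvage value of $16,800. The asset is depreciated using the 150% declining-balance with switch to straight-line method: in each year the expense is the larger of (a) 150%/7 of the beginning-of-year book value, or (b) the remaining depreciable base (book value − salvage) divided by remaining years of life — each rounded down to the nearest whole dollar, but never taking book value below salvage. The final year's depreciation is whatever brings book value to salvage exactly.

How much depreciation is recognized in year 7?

$18,110

Depreciable base = $186,632 − $16,800 = $169,832.
Year 1: DB = ⌊$186,632 × 150%/7⌋ = $39,992; SL = ⌊$169,832/7⌋ = $24,261 → take DB $39,992. Book value $146,640.
Year 2: DB = ⌊$146,640 × 150%/7⌋ = $31,422; SL = ⌊$129,840/6⌋ = $21,640 → take DB $31,422. Book value $115,218.
Year 3: DB = ⌊$115,218 × 150%/7⌋ = $24,689; SL = ⌊$98,418/5⌋ = $19,683 → take DB $24,689. Book value $90,529.
Year 4: DB = ⌊$90,529 × 150%/7⌋ = $19,399; SL = ⌊$73,729/4⌋ = $18,432 → take DB $19,399. Book value $71,130.
Year 5: DB = ⌊$71,130 × 150%/7⌋ = $15,242; SL = ⌊$54,330/3⌋ = $18,110 → take SL $18,110. Book value $53,020.
Year 6: DB = ⌊$53,020 × 150%/7⌋ = $11,361; SL = ⌊$36,220/2⌋ = $18,110 → take SL $18,110. Book value $34,910.
Year 7 (final): $34,910 − $16,800 = $18,110. Book value $16,800.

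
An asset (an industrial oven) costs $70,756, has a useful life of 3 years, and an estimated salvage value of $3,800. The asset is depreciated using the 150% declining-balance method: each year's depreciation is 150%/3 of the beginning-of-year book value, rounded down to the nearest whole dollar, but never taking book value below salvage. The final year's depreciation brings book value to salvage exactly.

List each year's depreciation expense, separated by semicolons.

Depreciable base = $70,756 − $3,800 = $66,956.
Year 1: ⌊$70,756 × 150%/3⌋ = $35,378. Book value $35,378.
Year 2: ⌊$35,378 × 150%/3⌋ = $17,689. Book value $17,689.
Year 3 (final): $17,689 − $3,800 = $13,889. Book value $3,800.

$35,378; $17,689; $13,889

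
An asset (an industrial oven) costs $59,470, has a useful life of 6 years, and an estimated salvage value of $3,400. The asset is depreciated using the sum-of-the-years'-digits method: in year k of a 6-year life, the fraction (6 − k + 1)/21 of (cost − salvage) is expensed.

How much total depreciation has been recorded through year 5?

$53,400

Depreciable base = $59,470 − $3,400 = $56,070.
Sum of the years' digits = 6+5+4+3+2+1 = 21.
Year 1: $56,070 × 6/21 = $16,020. Book value $43,450.
Year 2: $56,070 × 5/21 = $13,350. Book value $30,100.
Year 3: $56,070 × 4/21 = $10,680. Book value $19,420.
Year 4: $56,070 × 3/21 = $8,010. Book value $11,410.
Year 5: $56,070 × 2/21 = $5,340. Book value $6,070.
Accumulated through year 5 = $59,470 − $6,070 = $53,400.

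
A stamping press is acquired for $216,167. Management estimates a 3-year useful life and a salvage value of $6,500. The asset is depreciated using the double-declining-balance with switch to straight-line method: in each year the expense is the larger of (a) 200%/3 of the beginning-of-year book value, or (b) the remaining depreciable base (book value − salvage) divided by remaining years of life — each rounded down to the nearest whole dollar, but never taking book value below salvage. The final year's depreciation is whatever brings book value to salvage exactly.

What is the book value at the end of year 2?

$24,019

Depreciable base = $216,167 − $6,500 = $209,667.
Year 1: DB = ⌊$216,167 × 200%/3⌋ = $144,111; SL = ⌊$209,667/3⌋ = $69,889 → take DB $144,111. Book value $72,056.
Year 2: DB = ⌊$72,056 × 200%/3⌋ = $48,037; SL = ⌊$65,556/2⌋ = $32,778 → take DB $48,037. Book value $24,019.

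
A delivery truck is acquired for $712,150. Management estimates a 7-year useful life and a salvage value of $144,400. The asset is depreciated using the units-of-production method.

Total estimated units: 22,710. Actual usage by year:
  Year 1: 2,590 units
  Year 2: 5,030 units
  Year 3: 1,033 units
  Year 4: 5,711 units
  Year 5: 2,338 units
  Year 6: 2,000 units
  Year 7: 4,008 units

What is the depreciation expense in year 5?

$58,450

Depreciable base = $712,150 − $144,400 = $567,750.
Rate = $567,750 / 22,710 units = $25 per unit.
Year 1: 2,590 × $25 = $64,750. Book value $647,400.
Year 2: 5,030 × $25 = $125,750. Book value $521,650.
Year 3: 1,033 × $25 = $25,825. Book value $495,825.
Year 4: 5,711 × $25 = $142,775. Book value $353,050.
Year 5: 2,338 × $25 = $58,450. Book value $294,600.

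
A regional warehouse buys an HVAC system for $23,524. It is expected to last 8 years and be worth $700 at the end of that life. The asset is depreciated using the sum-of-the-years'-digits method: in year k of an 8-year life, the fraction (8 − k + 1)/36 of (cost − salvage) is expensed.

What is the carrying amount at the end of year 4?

Depreciable base = $23,524 − $700 = $22,824.
Sum of the years' digits = 8+7+6+5+4+3+2+1 = 36.
Year 1: $22,824 × 8/36 = $5,072. Book value $18,452.
Year 2: $22,824 × 7/36 = $4,438. Book value $14,014.
Year 3: $22,824 × 6/36 = $3,804. Book value $10,210.
Year 4: $22,824 × 5/36 = $3,170. Book value $7,040.

$7,040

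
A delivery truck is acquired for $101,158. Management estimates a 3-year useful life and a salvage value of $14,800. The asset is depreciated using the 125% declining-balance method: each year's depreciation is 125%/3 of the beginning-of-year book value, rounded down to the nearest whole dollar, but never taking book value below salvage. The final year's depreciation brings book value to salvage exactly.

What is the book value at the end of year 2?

Depreciable base = $101,158 − $14,800 = $86,358.
Year 1: ⌊$101,158 × 125%/3⌋ = $42,149. Book value $59,009.
Year 2: ⌊$59,009 × 125%/3⌋ = $24,587. Book value $34,422.

$34,422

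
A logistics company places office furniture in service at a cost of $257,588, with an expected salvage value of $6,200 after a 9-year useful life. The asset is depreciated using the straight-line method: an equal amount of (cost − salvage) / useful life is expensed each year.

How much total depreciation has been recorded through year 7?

$195,524

Depreciable base = $257,588 − $6,200 = $251,388.
Annual expense = $251,388 / 9 = $27,932.
End of year 1: book value $229,656.
End of year 2: book value $201,724.
End of year 3: book value $173,792.
End of year 4: book value $145,860.
End of year 5: book value $117,928.
End of year 6: book value $89,996.
End of year 7: book value $62,064.
Accumulated through year 7 = $257,588 − $62,064 = $195,524.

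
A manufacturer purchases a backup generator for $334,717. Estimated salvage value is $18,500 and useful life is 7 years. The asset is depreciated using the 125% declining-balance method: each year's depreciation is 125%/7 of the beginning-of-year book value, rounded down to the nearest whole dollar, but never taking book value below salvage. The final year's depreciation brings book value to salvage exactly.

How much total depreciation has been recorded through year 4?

Depreciable base = $334,717 − $18,500 = $316,217.
Year 1: ⌊$334,717 × 125%/7⌋ = $59,770. Book value $274,947.
Year 2: ⌊$274,947 × 125%/7⌋ = $49,097. Book value $225,850.
Year 3: ⌊$225,850 × 125%/7⌋ = $40,330. Book value $185,520.
Year 4: ⌊$185,520 × 125%/7⌋ = $33,128. Book value $152,392.
Accumulated through year 4 = $334,717 − $152,392 = $182,325.

$182,325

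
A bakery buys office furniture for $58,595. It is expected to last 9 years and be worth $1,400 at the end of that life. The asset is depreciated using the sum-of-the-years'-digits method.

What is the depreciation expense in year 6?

$5,084

Depreciable base = $58,595 − $1,400 = $57,195.
Sum of the years' digits = 9+8+7+6+5+4+3+2+1 = 45.
Year 1: $57,195 × 9/45 = $11,439. Book value $47,156.
Year 2: $57,195 × 8/45 = $10,168. Book value $36,988.
Year 3: $57,195 × 7/45 = $8,897. Book value $28,091.
Year 4: $57,195 × 6/45 = $7,626. Book value $20,465.
Year 5: $57,195 × 5/45 = $6,355. Book value $14,110.
Year 6: $57,195 × 4/45 = $5,084. Book value $9,026.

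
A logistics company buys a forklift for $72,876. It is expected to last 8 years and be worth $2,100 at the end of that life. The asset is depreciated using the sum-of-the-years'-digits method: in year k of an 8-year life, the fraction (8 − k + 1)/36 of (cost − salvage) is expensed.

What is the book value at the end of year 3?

$31,590

Depreciable base = $72,876 − $2,100 = $70,776.
Sum of the years' digits = 8+7+6+5+4+3+2+1 = 36.
Year 1: $70,776 × 8/36 = $15,728. Book value $57,148.
Year 2: $70,776 × 7/36 = $13,762. Book value $43,386.
Year 3: $70,776 × 6/36 = $11,796. Book value $31,590.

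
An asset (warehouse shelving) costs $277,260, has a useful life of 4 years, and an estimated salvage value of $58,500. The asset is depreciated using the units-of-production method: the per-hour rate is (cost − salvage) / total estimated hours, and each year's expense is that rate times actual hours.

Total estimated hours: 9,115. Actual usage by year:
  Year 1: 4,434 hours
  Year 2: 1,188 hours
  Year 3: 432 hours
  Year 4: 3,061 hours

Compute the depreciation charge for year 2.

Depreciable base = $277,260 − $58,500 = $218,760.
Rate = $218,760 / 9,115 hours = $24 per hour.
Year 1: 4,434 × $24 = $106,416. Book value $170,844.
Year 2: 1,188 × $24 = $28,512. Book value $142,332.

$28,512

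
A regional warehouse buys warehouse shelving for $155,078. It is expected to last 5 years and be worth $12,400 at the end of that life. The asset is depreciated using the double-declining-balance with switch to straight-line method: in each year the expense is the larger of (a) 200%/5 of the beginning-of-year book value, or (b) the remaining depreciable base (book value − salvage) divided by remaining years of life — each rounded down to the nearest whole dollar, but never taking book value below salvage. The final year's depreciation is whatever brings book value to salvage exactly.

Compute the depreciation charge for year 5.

Depreciable base = $155,078 − $12,400 = $142,678.
Year 1: DB = ⌊$155,078 × 200%/5⌋ = $62,031; SL = ⌊$142,678/5⌋ = $28,535 → take DB $62,031. Book value $93,047.
Year 2: DB = ⌊$93,047 × 200%/5⌋ = $37,218; SL = ⌊$80,647/4⌋ = $20,161 → take DB $37,218. Book value $55,829.
Year 3: DB = ⌊$55,829 × 200%/5⌋ = $22,331; SL = ⌊$43,429/3⌋ = $14,476 → take DB $22,331. Book value $33,498.
Year 4: DB = ⌊$33,498 × 200%/5⌋ = $13,399; SL = ⌊$21,098/2⌋ = $10,549 → take DB $13,399. Book value $20,099.
Year 5 (final): $20,099 − $12,400 = $7,699. Book value $12,400.

$7,699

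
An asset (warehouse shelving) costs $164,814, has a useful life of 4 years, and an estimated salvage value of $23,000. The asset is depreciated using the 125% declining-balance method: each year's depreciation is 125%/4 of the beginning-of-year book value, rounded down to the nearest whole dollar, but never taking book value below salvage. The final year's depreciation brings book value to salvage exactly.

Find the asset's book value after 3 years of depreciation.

$53,557

Depreciable base = $164,814 − $23,000 = $141,814.
Year 1: ⌊$164,814 × 125%/4⌋ = $51,504. Book value $113,310.
Year 2: ⌊$113,310 × 125%/4⌋ = $35,409. Book value $77,901.
Year 3: ⌊$77,901 × 125%/4⌋ = $24,344. Book value $53,557.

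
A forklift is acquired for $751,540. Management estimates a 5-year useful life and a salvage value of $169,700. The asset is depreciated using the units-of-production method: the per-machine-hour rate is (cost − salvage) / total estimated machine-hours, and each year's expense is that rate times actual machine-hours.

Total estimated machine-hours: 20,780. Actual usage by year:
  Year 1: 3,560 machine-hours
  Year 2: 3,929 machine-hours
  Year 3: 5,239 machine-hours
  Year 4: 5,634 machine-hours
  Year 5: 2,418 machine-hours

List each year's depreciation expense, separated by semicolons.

Depreciable base = $751,540 − $169,700 = $581,840.
Rate = $581,840 / 20,780 machine-hours = $28 per machine-hour.
Year 1: 3,560 × $28 = $99,680. Book value $651,860.
Year 2: 3,929 × $28 = $110,012. Book value $541,848.
Year 3: 5,239 × $28 = $146,692. Book value $395,156.
Year 4: 5,634 × $28 = $157,752. Book value $237,404.
Year 5: 2,418 × $28 = $67,704. Book value $169,700.

$99,680; $110,012; $146,692; $157,752; $67,704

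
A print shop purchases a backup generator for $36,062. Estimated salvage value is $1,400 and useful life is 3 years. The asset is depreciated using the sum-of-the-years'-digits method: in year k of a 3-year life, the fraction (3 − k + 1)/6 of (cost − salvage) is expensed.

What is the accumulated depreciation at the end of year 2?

$28,885

Depreciable base = $36,062 − $1,400 = $34,662.
Sum of the years' digits = 3+2+1 = 6.
Year 1: $34,662 × 3/6 = $17,331. Book value $18,731.
Year 2: $34,662 × 2/6 = $11,554. Book value $7,177.
Accumulated through year 2 = $36,062 − $7,177 = $28,885.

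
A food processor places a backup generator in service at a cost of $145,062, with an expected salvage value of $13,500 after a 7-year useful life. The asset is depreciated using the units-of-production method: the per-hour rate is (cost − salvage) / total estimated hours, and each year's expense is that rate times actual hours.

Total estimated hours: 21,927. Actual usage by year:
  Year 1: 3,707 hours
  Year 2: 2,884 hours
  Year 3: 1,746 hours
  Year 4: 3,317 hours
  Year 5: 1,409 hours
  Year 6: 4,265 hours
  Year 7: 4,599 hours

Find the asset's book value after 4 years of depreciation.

Depreciable base = $145,062 − $13,500 = $131,562.
Rate = $131,562 / 21,927 hours = $6 per hour.
Year 1: 3,707 × $6 = $22,242. Book value $122,820.
Year 2: 2,884 × $6 = $17,304. Book value $105,516.
Year 3: 1,746 × $6 = $10,476. Book value $95,040.
Year 4: 3,317 × $6 = $19,902. Book value $75,138.

$75,138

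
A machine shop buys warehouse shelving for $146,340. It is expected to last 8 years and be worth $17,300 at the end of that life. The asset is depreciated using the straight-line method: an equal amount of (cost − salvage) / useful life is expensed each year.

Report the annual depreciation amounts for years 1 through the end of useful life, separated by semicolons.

$16,130; $16,130; $16,130; $16,130; $16,130; $16,130; $16,130; $16,130

Depreciable base = $146,340 − $17,300 = $129,040.
Annual expense = $129,040 / 8 = $16,130.
End of year 1: book value $130,210.
End of year 2: book value $114,080.
End of year 3: book value $97,950.
End of year 4: book value $81,820.
End of year 5: book value $65,690.
End of year 6: book value $49,560.
End of year 7: book value $33,430.
End of year 8: book value $17,300.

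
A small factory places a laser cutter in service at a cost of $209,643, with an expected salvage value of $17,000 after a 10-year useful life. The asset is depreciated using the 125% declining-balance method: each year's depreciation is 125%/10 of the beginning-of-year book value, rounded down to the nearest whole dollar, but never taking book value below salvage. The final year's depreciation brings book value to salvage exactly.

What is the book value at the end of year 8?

$72,037

Depreciable base = $209,643 − $17,000 = $192,643.
Year 1: ⌊$209,643 × 125%/10⌋ = $26,205. Book value $183,438.
Year 2: ⌊$183,438 × 125%/10⌋ = $22,929. Book value $160,509.
Year 3: ⌊$160,509 × 125%/10⌋ = $20,063. Book value $140,446.
Year 4: ⌊$140,446 × 125%/10⌋ = $17,555. Book value $122,891.
Year 5: ⌊$122,891 × 125%/10⌋ = $15,361. Book value $107,530.
Year 6: ⌊$107,530 × 125%/10⌋ = $13,441. Book value $94,089.
Year 7: ⌊$94,089 × 125%/10⌋ = $11,761. Book value $82,328.
Year 8: ⌊$82,328 × 125%/10⌋ = $10,291. Book value $72,037.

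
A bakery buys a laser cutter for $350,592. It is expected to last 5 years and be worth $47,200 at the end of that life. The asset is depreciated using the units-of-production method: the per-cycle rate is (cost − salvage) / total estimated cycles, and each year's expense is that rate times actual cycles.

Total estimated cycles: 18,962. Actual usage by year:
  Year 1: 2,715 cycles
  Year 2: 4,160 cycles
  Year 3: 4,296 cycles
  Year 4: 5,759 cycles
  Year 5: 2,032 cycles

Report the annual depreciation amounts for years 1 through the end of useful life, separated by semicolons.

$43,440; $66,560; $68,736; $92,144; $32,512

Depreciable base = $350,592 − $47,200 = $303,392.
Rate = $303,392 / 18,962 cycles = $16 per cycle.
Year 1: 2,715 × $16 = $43,440. Book value $307,152.
Year 2: 4,160 × $16 = $66,560. Book value $240,592.
Year 3: 4,296 × $16 = $68,736. Book value $171,856.
Year 4: 5,759 × $16 = $92,144. Book value $79,712.
Year 5: 2,032 × $16 = $32,512. Book value $47,200.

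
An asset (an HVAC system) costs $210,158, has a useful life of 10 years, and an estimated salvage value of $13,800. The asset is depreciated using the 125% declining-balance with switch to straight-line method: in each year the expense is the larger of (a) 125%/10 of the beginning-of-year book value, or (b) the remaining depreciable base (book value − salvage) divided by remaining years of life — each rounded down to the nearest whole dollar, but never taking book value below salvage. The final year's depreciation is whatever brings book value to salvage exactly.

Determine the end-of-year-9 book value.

Depreciable base = $210,158 − $13,800 = $196,358.
Year 1: DB = ⌊$210,158 × 125%/10⌋ = $26,269; SL = ⌊$196,358/10⌋ = $19,635 → take DB $26,269. Book value $183,889.
Year 2: DB = ⌊$183,889 × 125%/10⌋ = $22,986; SL = ⌊$170,089/9⌋ = $18,898 → take DB $22,986. Book value $160,903.
Year 3: DB = ⌊$160,903 × 125%/10⌋ = $20,112; SL = ⌊$147,103/8⌋ = $18,387 → take DB $20,112. Book value $140,791.
Year 4: DB = ⌊$140,791 × 125%/10⌋ = $17,598; SL = ⌊$126,991/7⌋ = $18,141 → take SL $18,141. Book value $122,650.
Year 5: DB = ⌊$122,650 × 125%/10⌋ = $15,331; SL = ⌊$108,850/6⌋ = $18,141 → take SL $18,141. Book value $104,509.
Year 6: DB = ⌊$104,509 × 125%/10⌋ = $13,063; SL = ⌊$90,709/5⌋ = $18,141 → take SL $18,141. Book value $86,368.
Year 7: DB = ⌊$86,368 × 125%/10⌋ = $10,796; SL = ⌊$72,568/4⌋ = $18,142 → take SL $18,142. Book value $68,226.
Year 8: DB = ⌊$68,226 × 125%/10⌋ = $8,528; SL = ⌊$54,426/3⌋ = $18,142 → take SL $18,142. Book value $50,084.
Year 9: DB = ⌊$50,084 × 125%/10⌋ = $6,260; SL = ⌊$36,284/2⌋ = $18,142 → take SL $18,142. Book value $31,942.

$31,942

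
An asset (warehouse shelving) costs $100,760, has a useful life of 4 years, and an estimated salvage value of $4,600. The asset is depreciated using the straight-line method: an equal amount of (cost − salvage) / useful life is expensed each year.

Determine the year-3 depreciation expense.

$24,040

Depreciable base = $100,760 − $4,600 = $96,160.
Annual expense = $96,160 / 4 = $24,040.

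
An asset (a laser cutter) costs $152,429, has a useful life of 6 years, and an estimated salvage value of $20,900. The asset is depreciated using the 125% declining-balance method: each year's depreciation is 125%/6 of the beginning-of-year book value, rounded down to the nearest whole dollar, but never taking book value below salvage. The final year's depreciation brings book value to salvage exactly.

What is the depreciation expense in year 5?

$12,473

Depreciable base = $152,429 − $20,900 = $131,529.
Year 1: ⌊$152,429 × 125%/6⌋ = $31,756. Book value $120,673.
Year 2: ⌊$120,673 × 125%/6⌋ = $25,140. Book value $95,533.
Year 3: ⌊$95,533 × 125%/6⌋ = $19,902. Book value $75,631.
Year 4: ⌊$75,631 × 125%/6⌋ = $15,756. Book value $59,875.
Year 5: ⌊$59,875 × 125%/6⌋ = $12,473. Book value $47,402.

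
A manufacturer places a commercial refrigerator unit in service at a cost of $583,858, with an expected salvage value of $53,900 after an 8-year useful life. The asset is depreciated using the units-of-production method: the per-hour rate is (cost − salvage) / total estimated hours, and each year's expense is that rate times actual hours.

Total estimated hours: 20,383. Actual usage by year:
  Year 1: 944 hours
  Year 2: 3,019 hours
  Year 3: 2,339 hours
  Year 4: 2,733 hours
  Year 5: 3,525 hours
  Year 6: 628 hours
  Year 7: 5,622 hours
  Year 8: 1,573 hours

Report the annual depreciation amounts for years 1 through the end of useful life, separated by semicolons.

$24,544; $78,494; $60,814; $71,058; $91,650; $16,328; $146,172; $40,898

Depreciable base = $583,858 − $53,900 = $529,958.
Rate = $529,958 / 20,383 hours = $26 per hour.
Year 1: 944 × $26 = $24,544. Book value $559,314.
Year 2: 3,019 × $26 = $78,494. Book value $480,820.
Year 3: 2,339 × $26 = $60,814. Book value $420,006.
Year 4: 2,733 × $26 = $71,058. Book value $348,948.
Year 5: 3,525 × $26 = $91,650. Book value $257,298.
Year 6: 628 × $26 = $16,328. Book value $240,970.
Year 7: 5,622 × $26 = $146,172. Book value $94,798.
Year 8: 1,573 × $26 = $40,898. Book value $53,900.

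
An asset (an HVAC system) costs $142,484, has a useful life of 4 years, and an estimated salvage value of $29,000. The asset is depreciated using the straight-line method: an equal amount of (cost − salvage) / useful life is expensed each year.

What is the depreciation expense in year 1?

Depreciable base = $142,484 − $29,000 = $113,484.
Annual expense = $113,484 / 4 = $28,371.

$28,371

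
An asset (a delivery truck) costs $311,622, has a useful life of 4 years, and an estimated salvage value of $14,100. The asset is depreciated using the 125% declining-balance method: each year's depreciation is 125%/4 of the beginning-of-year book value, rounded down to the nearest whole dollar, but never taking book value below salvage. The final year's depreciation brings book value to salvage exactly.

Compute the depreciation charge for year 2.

Depreciable base = $311,622 − $14,100 = $297,522.
Year 1: ⌊$311,622 × 125%/4⌋ = $97,381. Book value $214,241.
Year 2: ⌊$214,241 × 125%/4⌋ = $66,950. Book value $147,291.

$66,950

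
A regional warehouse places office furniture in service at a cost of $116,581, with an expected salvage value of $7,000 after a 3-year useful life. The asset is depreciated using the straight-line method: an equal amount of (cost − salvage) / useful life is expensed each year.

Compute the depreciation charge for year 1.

$36,527

Depreciable base = $116,581 − $7,000 = $109,581.
Annual expense = $109,581 / 3 = $36,527.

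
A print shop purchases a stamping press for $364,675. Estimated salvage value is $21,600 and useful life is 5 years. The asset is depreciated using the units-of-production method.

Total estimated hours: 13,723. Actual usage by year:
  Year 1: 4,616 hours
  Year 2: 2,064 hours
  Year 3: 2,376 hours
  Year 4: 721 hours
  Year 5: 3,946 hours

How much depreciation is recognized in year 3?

Depreciable base = $364,675 − $21,600 = $343,075.
Rate = $343,075 / 13,723 hours = $25 per hour.
Year 1: 4,616 × $25 = $115,400. Book value $249,275.
Year 2: 2,064 × $25 = $51,600. Book value $197,675.
Year 3: 2,376 × $25 = $59,400. Book value $138,275.

$59,400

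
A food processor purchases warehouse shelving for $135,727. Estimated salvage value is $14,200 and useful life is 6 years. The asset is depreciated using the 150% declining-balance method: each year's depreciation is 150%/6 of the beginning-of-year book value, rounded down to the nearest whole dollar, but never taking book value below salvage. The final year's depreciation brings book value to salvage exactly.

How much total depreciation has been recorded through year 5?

Depreciable base = $135,727 − $14,200 = $121,527.
Year 1: ⌊$135,727 × 150%/6⌋ = $33,931. Book value $101,796.
Year 2: ⌊$101,796 × 150%/6⌋ = $25,449. Book value $76,347.
Year 3: ⌊$76,347 × 150%/6⌋ = $19,086. Book value $57,261.
Year 4: ⌊$57,261 × 150%/6⌋ = $14,315. Book value $42,946.
Year 5: ⌊$42,946 × 150%/6⌋ = $10,736. Book value $32,210.
Accumulated through year 5 = $135,727 − $32,210 = $103,517.

$103,517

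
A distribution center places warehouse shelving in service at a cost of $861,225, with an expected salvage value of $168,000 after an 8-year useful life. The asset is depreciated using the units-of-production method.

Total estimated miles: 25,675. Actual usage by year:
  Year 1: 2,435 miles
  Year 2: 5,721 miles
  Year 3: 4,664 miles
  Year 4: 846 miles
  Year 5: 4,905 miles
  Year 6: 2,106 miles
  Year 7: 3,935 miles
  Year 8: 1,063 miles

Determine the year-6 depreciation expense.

$56,862

Depreciable base = $861,225 − $168,000 = $693,225.
Rate = $693,225 / 25,675 miles = $27 per mile.
Year 1: 2,435 × $27 = $65,745. Book value $795,480.
Year 2: 5,721 × $27 = $154,467. Book value $641,013.
Year 3: 4,664 × $27 = $125,928. Book value $515,085.
Year 4: 846 × $27 = $22,842. Book value $492,243.
Year 5: 4,905 × $27 = $132,435. Book value $359,808.
Year 6: 2,106 × $27 = $56,862. Book value $302,946.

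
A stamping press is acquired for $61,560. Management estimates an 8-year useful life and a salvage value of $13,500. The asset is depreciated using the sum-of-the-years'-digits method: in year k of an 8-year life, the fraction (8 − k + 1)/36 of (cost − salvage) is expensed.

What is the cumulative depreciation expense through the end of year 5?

$40,050

Depreciable base = $61,560 − $13,500 = $48,060.
Sum of the years' digits = 8+7+6+5+4+3+2+1 = 36.
Year 1: $48,060 × 8/36 = $10,680. Book value $50,880.
Year 2: $48,060 × 7/36 = $9,345. Book value $41,535.
Year 3: $48,060 × 6/36 = $8,010. Book value $33,525.
Year 4: $48,060 × 5/36 = $6,675. Book value $26,850.
Year 5: $48,060 × 4/36 = $5,340. Book value $21,510.
Accumulated through year 5 = $61,560 − $21,510 = $40,050.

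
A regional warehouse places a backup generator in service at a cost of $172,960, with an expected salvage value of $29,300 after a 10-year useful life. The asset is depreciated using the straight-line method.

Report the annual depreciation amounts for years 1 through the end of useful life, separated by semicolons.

Depreciable base = $172,960 − $29,300 = $143,660.
Annual expense = $143,660 / 10 = $14,366.
End of year 1: book value $158,594.
End of year 2: book value $144,228.
End of year 3: book value $129,862.
End of year 4: book value $115,496.
End of year 5: book value $101,130.
End of year 6: book value $86,764.
End of year 7: book value $72,398.
End of year 8: book value $58,032.
End of year 9: book value $43,666.
End of year 10: book value $29,300.

$14,366; $14,366; $14,366; $14,366; $14,366; $14,366; $14,366; $14,366; $14,366; $14,366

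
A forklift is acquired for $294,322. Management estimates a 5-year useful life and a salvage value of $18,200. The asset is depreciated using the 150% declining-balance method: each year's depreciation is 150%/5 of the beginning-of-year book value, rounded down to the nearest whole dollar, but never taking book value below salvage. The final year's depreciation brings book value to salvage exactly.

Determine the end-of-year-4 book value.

$70,668

Depreciable base = $294,322 − $18,200 = $276,122.
Year 1: ⌊$294,322 × 150%/5⌋ = $88,296. Book value $206,026.
Year 2: ⌊$206,026 × 150%/5⌋ = $61,807. Book value $144,219.
Year 3: ⌊$144,219 × 150%/5⌋ = $43,265. Book value $100,954.
Year 4: ⌊$100,954 × 150%/5⌋ = $30,286. Book value $70,668.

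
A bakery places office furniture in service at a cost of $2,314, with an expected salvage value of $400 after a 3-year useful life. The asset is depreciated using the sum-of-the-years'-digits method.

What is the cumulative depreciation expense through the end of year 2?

Depreciable base = $2,314 − $400 = $1,914.
Sum of the years' digits = 3+2+1 = 6.
Year 1: $1,914 × 3/6 = $957. Book value $1,357.
Year 2: $1,914 × 2/6 = $638. Book value $719.
Accumulated through year 2 = $2,314 − $719 = $1,595.

$1,595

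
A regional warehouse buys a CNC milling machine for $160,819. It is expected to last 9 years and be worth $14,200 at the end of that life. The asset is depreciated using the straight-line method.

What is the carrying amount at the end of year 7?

Depreciable base = $160,819 − $14,200 = $146,619.
Annual expense = $146,619 / 9 = $16,291.
End of year 1: book value $144,528.
End of year 2: book value $128,237.
End of year 3: book value $111,946.
End of year 4: book value $95,655.
End of year 5: book value $79,364.
End of year 6: book value $63,073.
End of year 7: book value $46,782.

$46,782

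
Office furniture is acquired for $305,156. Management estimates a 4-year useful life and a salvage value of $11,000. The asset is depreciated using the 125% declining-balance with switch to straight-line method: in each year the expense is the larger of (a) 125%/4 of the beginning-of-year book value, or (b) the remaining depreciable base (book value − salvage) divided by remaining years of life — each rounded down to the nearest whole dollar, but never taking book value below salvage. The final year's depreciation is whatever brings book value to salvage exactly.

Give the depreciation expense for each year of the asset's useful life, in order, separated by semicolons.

Depreciable base = $305,156 − $11,000 = $294,156.
Year 1: DB = ⌊$305,156 × 125%/4⌋ = $95,361; SL = ⌊$294,156/4⌋ = $73,539 → take DB $95,361. Book value $209,795.
Year 2: DB = ⌊$209,795 × 125%/4⌋ = $65,560; SL = ⌊$198,795/3⌋ = $66,265 → take SL $66,265. Book value $143,530.
Year 3: DB = ⌊$143,530 × 125%/4⌋ = $44,853; SL = ⌊$132,530/2⌋ = $66,265 → take SL $66,265. Book value $77,265.
Year 4 (final): $77,265 − $11,000 = $66,265. Book value $11,000.

$95,361; $66,265; $66,265; $66,265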